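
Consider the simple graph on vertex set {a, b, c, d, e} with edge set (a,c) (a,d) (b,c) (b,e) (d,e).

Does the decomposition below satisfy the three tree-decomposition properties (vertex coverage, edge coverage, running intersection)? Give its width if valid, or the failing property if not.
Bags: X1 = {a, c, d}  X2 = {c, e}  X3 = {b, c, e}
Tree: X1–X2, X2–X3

A tree decomposition must satisfy three properties: every vertex lies in some bag; for every edge, both endpoints lie together in some bag; and for every vertex, the bags containing it form a connected subtree. Here edge (d,e) lies in no bag, so the decomposition is invalid.

No — edge (d,e) lies in no bag.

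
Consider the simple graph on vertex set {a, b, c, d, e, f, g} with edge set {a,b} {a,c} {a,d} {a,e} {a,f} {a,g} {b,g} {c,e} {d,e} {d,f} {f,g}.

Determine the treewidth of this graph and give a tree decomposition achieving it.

The largest bag has 3 vertices, giving width 2; this decomposition certifies tw(G) ≤ 2. Conversely, {a, d, e} is a clique of size 3, and the vertices of any clique must share a bag in every tree decomposition; so some bag has ≥ 3 vertices and tw(G) ≥ 2. Combining the bounds, tw(G) = 2.

Treewidth 2.
Bags: B1 = {a, d, e}  B2 = {a, d, f}  B3 = {a, c, e}  B4 = {a, f, g}  B5 = {a, b, g}
Tree: B1–B2, B1–B3, B2–B4, B4–B5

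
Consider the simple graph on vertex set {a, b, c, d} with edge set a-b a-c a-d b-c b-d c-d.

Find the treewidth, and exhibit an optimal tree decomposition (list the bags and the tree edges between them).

Treewidth 3.
One optimal decomposition is:
Bags: B1 = {a, b, c, d}
Tree: (single bag)

With just one bag of size 4, the width is 4 − 1 = 3, so tw(G) ≤ 3. On the other hand G contains the 4-clique {a, b, c, d}. A clique must lie in a single bag of any decomposition, so no decomposition can have width below 3. Therefore the treewidth is 3.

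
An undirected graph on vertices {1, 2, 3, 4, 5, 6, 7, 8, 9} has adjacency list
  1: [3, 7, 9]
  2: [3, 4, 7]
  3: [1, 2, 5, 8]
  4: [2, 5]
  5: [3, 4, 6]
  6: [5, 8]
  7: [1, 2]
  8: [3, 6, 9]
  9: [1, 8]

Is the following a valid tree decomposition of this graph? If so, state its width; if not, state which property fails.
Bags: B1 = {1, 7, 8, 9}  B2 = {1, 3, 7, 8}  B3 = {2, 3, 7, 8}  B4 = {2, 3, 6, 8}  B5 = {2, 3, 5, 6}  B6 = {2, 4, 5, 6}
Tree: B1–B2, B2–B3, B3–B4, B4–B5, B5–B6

Yes; width 3.

Vertex coverage: the bags together contain {1, 2, 3, 4, 5, 6, 7, 8, 9}, the full vertex set. Edge coverage: each edge of G has both endpoints in at least one bag. Running intersection: for every vertex, the bags containing it form a connected subtree. All three properties hold, so this is a valid tree decomposition of width max|bag| − 1 = 3, and hence tw(G) ≤ 3.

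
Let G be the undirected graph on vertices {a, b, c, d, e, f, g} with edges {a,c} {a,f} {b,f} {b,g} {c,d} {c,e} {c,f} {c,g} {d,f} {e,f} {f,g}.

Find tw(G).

2

A width-2 tree decomposition is:
Bags: B1 = {c, e, f}  B2 = {c, d, f}  B3 = {a, c, f}  B4 = {c, f, g}  B5 = {b, f, g}
Tree: B1–B2, B2–B3, B3–B4, B4–B5
Each bag holds 3 vertices, so the decomposition has width 2, which upper-bounds the treewidth. Conversely, {c, d, f} is a clique of size 3, and the vertices of any clique must share a bag in every tree decomposition; so some bag has ≥ 3 vertices and tw(G) ≥ 2. Hence tw(G) = 2 exactly.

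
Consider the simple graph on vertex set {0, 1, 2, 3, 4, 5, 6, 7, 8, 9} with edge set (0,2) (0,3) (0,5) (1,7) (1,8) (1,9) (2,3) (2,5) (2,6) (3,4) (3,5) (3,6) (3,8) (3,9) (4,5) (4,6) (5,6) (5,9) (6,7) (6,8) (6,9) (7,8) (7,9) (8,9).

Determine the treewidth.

3

A width-3 tree decomposition is:
Bags: B1 = {3, 5, 6, 9}  B2 = {3, 4, 5, 6}  B3 = {3, 6, 8, 9}  B4 = {2, 3, 5, 6}  B5 = {6, 7, 8, 9}  B6 = {0, 2, 3, 5}  B7 = {1, 7, 8, 9}
Tree: B1–B2, B1–B3, B2–B4, B3–B5, B4–B6, B5–B7
The largest bag has 4 vertices, giving width 3; this decomposition certifies tw(G) ≤ 3. For the lower bound, the 4 vertices {1, 7, 8, 9} are pairwise adjacent, and any tree decomposition puts a clique entirely inside one bag — forcing width ≥ 3. Therefore the treewidth is 3.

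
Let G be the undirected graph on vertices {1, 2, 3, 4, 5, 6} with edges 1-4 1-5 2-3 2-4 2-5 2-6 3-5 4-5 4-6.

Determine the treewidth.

2

A width-2 tree decomposition is:
Bags: B1 = {2, 3, 5}  B2 = {2, 4, 5}  B3 = {1, 4, 5}  B4 = {2, 4, 6}
Tree: B1–B2, B2–B3, B2–B4
The largest bag has 3 vertices, giving width 2; this decomposition certifies tw(G) ≤ 2. Conversely, {1, 4, 5} is a clique of size 3, and the vertices of any clique must share a bag in every tree decomposition; so some bag has ≥ 3 vertices and tw(G) ≥ 2. The upper and lower bounds meet at 2, so that is the treewidth.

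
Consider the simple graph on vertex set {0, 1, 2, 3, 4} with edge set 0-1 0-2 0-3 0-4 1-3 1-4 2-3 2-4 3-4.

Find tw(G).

A width-3 tree decomposition is:
Bags: B1 = {0, 1, 3, 4}  B2 = {0, 2, 3, 4}
Tree: B1–B2
Every bag has size at most 4, so the width is 4 − 1 = 3 and tw(G) ≤ 3. Conversely, {0, 1, 3, 4} is a clique of size 4, and the vertices of any clique must share a bag in every tree decomposition; so some bag has ≥ 4 vertices and tw(G) ≥ 3. Hence tw(G) = 3 exactly.

3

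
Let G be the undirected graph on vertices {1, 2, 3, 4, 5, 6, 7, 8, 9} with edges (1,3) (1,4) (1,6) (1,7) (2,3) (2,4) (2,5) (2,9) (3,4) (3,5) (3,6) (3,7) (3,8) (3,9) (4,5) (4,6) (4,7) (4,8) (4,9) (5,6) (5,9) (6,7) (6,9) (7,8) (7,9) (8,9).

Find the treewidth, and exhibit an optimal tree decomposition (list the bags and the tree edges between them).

Treewidth 4.
Bags: B1 = {3, 4, 6, 7, 9}  B2 = {3, 4, 5, 6, 9}  B3 = {1, 3, 4, 6, 7}  B4 = {2, 3, 4, 5, 9}  B5 = {3, 4, 7, 8, 9}
Tree: B1–B2, B1–B3, B2–B4, B1–B5

Each bag holds 5 vertices, so the decomposition has width 4, which upper-bounds the treewidth. For the lower bound, the 5 vertices {1, 3, 4, 6, 7} are pairwise adjacent, and any tree decomposition puts a clique entirely inside one bag — forcing width ≥ 4. Therefore the treewidth is 4.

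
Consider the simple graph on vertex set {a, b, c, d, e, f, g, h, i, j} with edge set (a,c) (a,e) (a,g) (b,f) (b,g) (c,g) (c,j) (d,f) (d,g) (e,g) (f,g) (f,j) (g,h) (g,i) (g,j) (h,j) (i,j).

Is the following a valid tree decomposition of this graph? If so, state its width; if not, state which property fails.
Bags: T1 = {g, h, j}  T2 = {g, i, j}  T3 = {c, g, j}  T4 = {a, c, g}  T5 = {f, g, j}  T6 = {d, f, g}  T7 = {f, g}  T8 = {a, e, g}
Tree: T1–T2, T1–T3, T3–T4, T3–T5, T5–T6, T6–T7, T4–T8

A tree decomposition must satisfy three properties: every vertex lies in some bag; for every edge, both endpoints lie together in some bag; and for every vertex, the bags containing it form a connected subtree. Here vertex b appears in no bag, so the decomposition is invalid.

No — vertex b appears in no bag.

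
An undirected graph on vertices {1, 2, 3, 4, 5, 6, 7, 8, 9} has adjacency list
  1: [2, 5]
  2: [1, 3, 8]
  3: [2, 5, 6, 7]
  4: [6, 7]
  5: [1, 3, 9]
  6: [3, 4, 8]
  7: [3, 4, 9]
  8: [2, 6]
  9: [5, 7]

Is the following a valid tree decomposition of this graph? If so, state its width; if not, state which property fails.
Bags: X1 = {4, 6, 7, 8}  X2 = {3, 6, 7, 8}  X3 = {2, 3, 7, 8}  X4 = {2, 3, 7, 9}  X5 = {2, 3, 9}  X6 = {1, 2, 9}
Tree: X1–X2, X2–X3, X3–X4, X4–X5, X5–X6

No — vertex 5 appears in no bag.

A tree decomposition must satisfy three properties: every vertex lies in some bag; for every edge, both endpoints lie together in some bag; and for every vertex, the bags containing it form a connected subtree. Here vertex 5 appears in no bag, so the decomposition is invalid.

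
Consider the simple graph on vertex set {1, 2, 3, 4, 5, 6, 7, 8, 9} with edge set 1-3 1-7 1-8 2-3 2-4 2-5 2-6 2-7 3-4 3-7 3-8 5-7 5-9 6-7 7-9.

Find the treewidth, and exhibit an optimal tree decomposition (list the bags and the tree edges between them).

Treewidth 2.
Bags: B1 = {2, 3, 7}  B2 = {1, 3, 7}  B3 = {2, 3, 4}  B4 = {1, 3, 8}  B5 = {2, 5, 7}  B6 = {2, 6, 7}  B7 = {5, 7, 9}
Tree: B1–B2, B1–B3, B2–B4, B1–B5, B5–B6, B5–B7

The largest bag has 3 vertices, giving width 2; this decomposition certifies tw(G) ≤ 2. Conversely, {1, 3, 8} is a clique of size 3, and the vertices of any clique must share a bag in every tree decomposition; so some bag has ≥ 3 vertices and tw(G) ≥ 2. Therefore the treewidth is 2.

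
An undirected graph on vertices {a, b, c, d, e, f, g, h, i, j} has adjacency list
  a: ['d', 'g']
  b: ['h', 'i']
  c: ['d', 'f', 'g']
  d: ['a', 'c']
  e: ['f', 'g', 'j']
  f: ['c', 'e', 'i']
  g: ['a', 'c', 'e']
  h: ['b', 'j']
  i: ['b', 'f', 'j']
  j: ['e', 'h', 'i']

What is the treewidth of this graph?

A width-2 tree decomposition is:
Bags: B1 = {b, h, j}  B2 = {b, i, j}  B3 = {e, i, j}  B4 = {e, f, i}  B5 = {e, f, g}  B6 = {c, f, g}  B7 = {a, c, g}  B8 = {a, c, d}
Tree: B1–B2, B2–B3, B3–B4, B4–B5, B5–B6, B6–B7, B7–B8
The largest bag has 3 vertices, giving width 2; this decomposition certifies tw(G) ≤ 2. For the lower bound, G contains the cycle h–b–i–j–h, so G is not a forest; only forests have treewidth ≤ 1, hence tw(G) ≥ 2. Combining the bounds, tw(G) = 2.

2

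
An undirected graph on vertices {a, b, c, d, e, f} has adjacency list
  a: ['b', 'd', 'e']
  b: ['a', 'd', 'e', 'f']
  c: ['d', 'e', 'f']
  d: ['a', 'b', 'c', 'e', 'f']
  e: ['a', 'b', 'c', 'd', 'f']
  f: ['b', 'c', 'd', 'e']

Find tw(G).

3

A width-3 tree decomposition is:
Bags: B1 = {a, b, d, e}  B2 = {b, d, e, f}  B3 = {c, d, e, f}
Tree: B1–B2, B2–B3
Each bag holds 4 vertices, so the decomposition has width 3, which upper-bounds the treewidth. Conversely, {c, d, e, f} is a clique of size 4, and the vertices of any clique must share a bag in every tree decomposition; so some bag has ≥ 4 vertices and tw(G) ≥ 3. Therefore the treewidth is 3.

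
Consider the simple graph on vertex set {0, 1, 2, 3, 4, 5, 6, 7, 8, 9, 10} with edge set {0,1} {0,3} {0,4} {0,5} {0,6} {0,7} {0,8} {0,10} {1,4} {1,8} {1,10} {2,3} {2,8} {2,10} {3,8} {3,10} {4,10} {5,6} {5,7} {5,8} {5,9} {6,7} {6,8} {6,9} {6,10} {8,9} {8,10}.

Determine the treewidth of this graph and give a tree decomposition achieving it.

The largest bag has 4 vertices, giving width 3; this decomposition certifies tw(G) ≤ 3. For the lower bound, the 4 vertices {0, 1, 8, 10} are pairwise adjacent, and any tree decomposition puts a clique entirely inside one bag — forcing width ≥ 3. Hence tw(G) = 3 exactly.

Treewidth 3.
One such decomposition:
Bags: B1 = {0, 3, 8, 10}  B2 = {0, 6, 8, 10}  B3 = {0, 1, 8, 10}  B4 = {0, 5, 6, 8}  B5 = {5, 6, 8, 9}  B6 = {2, 3, 8, 10}  B7 = {0, 1, 4, 10}  B8 = {0, 5, 6, 7}
Tree: B1–B2, B2–B3, B2–B4, B4–B5, B1–B6, B3–B7, B4–B8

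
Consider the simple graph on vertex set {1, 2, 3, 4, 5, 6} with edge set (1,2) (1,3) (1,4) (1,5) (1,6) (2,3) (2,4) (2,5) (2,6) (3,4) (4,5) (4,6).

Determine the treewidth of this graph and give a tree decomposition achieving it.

Treewidth 3.
One such decomposition:
Bags: B1 = {1, 2, 4, 5}  B2 = {1, 2, 4, 6}  B3 = {1, 2, 3, 4}
Tree: B1–B2, B2–B3

The largest bag has 4 vertices, giving width 3; this decomposition certifies tw(G) ≤ 3. On the other hand G contains the 4-clique {1, 2, 3, 4}. A clique must lie in a single bag of any decomposition, so no decomposition can have width below 3. Therefore the treewidth is 3.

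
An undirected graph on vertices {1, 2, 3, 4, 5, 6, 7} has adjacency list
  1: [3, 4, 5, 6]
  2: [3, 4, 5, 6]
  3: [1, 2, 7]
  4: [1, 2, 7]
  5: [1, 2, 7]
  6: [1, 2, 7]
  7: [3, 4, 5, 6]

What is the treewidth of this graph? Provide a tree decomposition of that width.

Treewidth 3.
Bags: B1 = {1, 2, 4, 7}  B2 = {1, 2, 3, 7}  B3 = {1, 2, 5, 7}  B4 = {1, 2, 6, 7}
Tree: B1–B2, B2–B3, B3–B4

Every bag has size at most 4, so the width is 4 − 1 = 3 and tw(G) ≤ 3. For the lower bound: the 4 vertex sets {1,4}, {3,7}, {2}, {5} are disjoint, each induces a connected subgraph, and every pair is joined by at least one edge of G. Contracting each set to a single vertex therefore yields K_{4} as a minor, and since treewidth is minor-monotone, tw(G) ≥ tw(K_{4}) = 3. The upper and lower bounds meet at 3, so that is the treewidth.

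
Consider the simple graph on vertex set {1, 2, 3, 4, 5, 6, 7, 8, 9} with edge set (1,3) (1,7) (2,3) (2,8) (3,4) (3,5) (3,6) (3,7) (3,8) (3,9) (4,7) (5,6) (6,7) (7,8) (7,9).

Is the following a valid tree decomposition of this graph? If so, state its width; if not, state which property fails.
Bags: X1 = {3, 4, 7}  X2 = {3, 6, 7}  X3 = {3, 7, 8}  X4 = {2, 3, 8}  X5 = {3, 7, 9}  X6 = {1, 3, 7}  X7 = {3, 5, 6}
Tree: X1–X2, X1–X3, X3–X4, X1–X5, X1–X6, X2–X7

Every vertex of G appears in some bag (union = {1, 2, 3, 4, 5, 6, 7, 8, 9}); every edge is covered by a bag; and for each vertex v the set of bags containing v is connected in the bag tree. The decomposition is therefore valid. The largest bag has 3 vertices, so the width is 2.

Yes; width 2.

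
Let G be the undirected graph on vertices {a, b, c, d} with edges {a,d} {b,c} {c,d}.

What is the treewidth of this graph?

1

A width-1 tree decomposition is:
Bags: B1 = {a, d}  B2 = {c, d}  B3 = {b, c}
Tree: B1–B2, B2–B3
Each bag holds 2 vertices, so the decomposition has width 1, which upper-bounds the treewidth. G has an edge, so its treewidth is at least 1. The upper and lower bounds meet at 1, so that is the treewidth.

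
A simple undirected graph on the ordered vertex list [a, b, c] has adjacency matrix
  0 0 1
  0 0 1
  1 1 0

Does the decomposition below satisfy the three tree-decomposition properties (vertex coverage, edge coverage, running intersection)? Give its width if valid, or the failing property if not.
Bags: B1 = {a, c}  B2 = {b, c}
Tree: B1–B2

Yes; width 1.

Every vertex of G appears in some bag (union = {a, b, c}); every edge is covered by a bag; and for each vertex v the set of bags containing v is connected in the bag tree. The decomposition is therefore valid. The largest bag has 2 vertices, so the width is 1.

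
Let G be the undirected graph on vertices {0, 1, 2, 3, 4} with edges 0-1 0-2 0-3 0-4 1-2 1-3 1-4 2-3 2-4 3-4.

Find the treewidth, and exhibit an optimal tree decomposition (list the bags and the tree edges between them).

Treewidth 4.
One such decomposition:
Bags: B1 = {0, 1, 2, 3, 4}
Tree: (single bag)

A single bag containing all 5 vertices is trivially a valid decomposition of width 4. Conversely, {0, 1, 2, 3, 4} is a clique of size 5, and the vertices of any clique must share a bag in every tree decomposition; so some bag has ≥ 5 vertices and tw(G) ≥ 4. Hence tw(G) = 4 exactly.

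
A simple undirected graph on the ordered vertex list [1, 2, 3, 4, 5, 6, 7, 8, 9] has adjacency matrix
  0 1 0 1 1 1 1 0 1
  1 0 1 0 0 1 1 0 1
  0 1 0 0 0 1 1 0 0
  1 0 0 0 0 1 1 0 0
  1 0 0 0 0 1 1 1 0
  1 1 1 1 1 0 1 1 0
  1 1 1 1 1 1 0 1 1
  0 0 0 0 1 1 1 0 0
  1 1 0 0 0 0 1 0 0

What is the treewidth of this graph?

A width-3 tree decomposition is:
Bags: B1 = {1, 4, 6, 7}  B2 = {1, 2, 6, 7}  B3 = {1, 5, 6, 7}  B4 = {2, 3, 6, 7}  B5 = {5, 6, 7, 8}  B6 = {1, 2, 7, 9}
Tree: B1–B2, B2–B3, B2–B4, B3–B5, B2–B6
Each bag holds 4 vertices, so the decomposition has width 3, which upper-bounds the treewidth. Conversely, {1, 2, 7, 9} is a clique of size 4, and the vertices of any clique must share a bag in every tree decomposition; so some bag has ≥ 4 vertices and tw(G) ≥ 3. The upper and lower bounds meet at 3, so that is the treewidth.

3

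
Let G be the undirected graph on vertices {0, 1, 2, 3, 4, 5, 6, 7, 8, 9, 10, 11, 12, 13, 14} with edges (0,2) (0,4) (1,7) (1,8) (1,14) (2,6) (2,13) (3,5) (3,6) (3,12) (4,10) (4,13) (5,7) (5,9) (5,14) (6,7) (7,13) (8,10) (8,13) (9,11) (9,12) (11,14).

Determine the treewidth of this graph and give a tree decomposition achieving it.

Treewidth 3.
One such decomposition:
Bags: B1 = {0, 2, 4, 10}  B2 = {2, 4, 10, 13}  B3 = {2, 8, 10, 13}  B4 = {2, 6, 8, 13}  B5 = {6, 7, 8, 13}  B6 = {1, 6, 7, 8}  B7 = {1, 3, 6, 7}  B8 = {1, 3, 5, 7}  B9 = {1, 3, 5, 14}  B10 = {3, 5, 12, 14}  B11 = {5, 9, 12, 14}  B12 = {9, 11, 12, 14}
Tree: B1–B2, B2–B3, B3–B4, B4–B5, B5–B6, B6–B7, B7–B8, B8–B9, B9–B10, B10–B11, B11–B12

Each bag holds 4 vertices, so the decomposition has width 3, which upper-bounds the treewidth. For the lower bound: the 4 vertex sets {0,4,10}, {2}, {13}, {1,6,7,8} are disjoint, each induces a connected subgraph, and every pair is joined by at least one edge of G. Contracting each set to a single vertex therefore yields K_{4} as a minor, and since treewidth is minor-monotone, tw(G) ≥ tw(K_{4}) = 3. Hence tw(G) = 3 exactly.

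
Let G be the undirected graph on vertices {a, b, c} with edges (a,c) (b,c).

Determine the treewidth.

A width-1 tree decomposition is:
Bags: B1 = {b, c}  B2 = {a, c}
Tree: B1–B2
Every bag has size at most 2, so the width is 2 − 1 = 1 and tw(G) ≤ 1. Any graph with an edge has treewidth ≥ 1, and G has the edge b–c. Therefore the treewidth is 1.

1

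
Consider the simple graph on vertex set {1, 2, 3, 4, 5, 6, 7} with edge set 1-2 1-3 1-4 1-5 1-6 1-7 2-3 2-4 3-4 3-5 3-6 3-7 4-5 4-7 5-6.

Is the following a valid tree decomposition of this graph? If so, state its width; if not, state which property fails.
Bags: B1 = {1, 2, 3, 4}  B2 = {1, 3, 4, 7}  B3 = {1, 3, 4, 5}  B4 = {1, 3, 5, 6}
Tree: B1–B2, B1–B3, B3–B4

Vertex coverage: the bags together contain {1, 2, 3, 4, 5, 6, 7}, the full vertex set. Edge coverage: each edge of G has both endpoints in at least one bag. Running intersection: for every vertex, the bags containing it form a connected subtree. All three properties hold, so this is a valid tree decomposition of width max|bag| − 1 = 3, and hence tw(G) ≤ 3.

Yes; width 3.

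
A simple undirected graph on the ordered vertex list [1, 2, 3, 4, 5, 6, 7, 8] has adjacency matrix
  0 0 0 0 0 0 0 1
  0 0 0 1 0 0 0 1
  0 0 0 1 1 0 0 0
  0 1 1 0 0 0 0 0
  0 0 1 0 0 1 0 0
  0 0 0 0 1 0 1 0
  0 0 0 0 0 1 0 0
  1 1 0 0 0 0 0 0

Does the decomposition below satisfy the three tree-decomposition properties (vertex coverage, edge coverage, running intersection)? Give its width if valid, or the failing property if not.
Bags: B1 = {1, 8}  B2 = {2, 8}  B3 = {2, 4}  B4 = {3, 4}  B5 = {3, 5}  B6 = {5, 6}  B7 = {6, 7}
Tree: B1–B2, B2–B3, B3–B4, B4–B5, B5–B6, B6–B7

Yes; width 1.

Every vertex of G appears in some bag (union = {1, 2, 3, 4, 5, 6, 7, 8}); every edge is covered by a bag; and for each vertex v the set of bags containing v is connected in the bag tree. The decomposition is therefore valid. The largest bag has 2 vertices, so the width is 1.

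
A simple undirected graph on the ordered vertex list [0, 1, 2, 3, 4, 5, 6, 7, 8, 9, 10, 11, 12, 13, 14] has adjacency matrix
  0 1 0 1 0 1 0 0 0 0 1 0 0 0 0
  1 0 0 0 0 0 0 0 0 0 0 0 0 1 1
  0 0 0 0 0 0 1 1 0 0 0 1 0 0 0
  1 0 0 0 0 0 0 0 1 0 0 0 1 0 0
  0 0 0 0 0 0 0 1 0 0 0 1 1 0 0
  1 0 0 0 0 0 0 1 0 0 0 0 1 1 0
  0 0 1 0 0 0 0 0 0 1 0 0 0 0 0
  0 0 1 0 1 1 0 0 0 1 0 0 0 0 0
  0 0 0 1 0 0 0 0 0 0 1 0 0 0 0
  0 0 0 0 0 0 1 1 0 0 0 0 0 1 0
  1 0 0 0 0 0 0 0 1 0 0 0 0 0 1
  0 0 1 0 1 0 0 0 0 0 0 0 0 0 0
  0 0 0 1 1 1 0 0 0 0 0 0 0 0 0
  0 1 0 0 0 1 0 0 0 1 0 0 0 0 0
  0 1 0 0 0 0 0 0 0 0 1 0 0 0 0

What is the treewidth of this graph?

A width-3 tree decomposition is:
Bags: B1 = {2, 4, 6, 11}  B2 = {2, 4, 6, 7}  B3 = {4, 6, 7, 9}  B4 = {4, 7, 9, 12}  B5 = {5, 7, 9, 12}  B6 = {5, 9, 12, 13}  B7 = {3, 5, 12, 13}  B8 = {0, 3, 5, 13}  B9 = {0, 1, 3, 13}  B10 = {0, 1, 3, 8}  B11 = {0, 1, 8, 10}  B12 = {1, 8, 10, 14}
Tree: B1–B2, B2–B3, B3–B4, B4–B5, B5–B6, B6–B7, B7–B8, B8–B9, B9–B10, B10–B11, B11–B12
The largest bag has 4 vertices, giving width 3; this decomposition certifies tw(G) ≤ 3. For the lower bound: the 4 vertex sets {2,6,11}, {4}, {7}, {5,9,12,13} are disjoint, each induces a connected subgraph, and every pair is joined by at least one edge of G. Contracting each set to a single vertex therefore yields K_{4} as a minor, and since treewidth is minor-monotone, tw(G) ≥ tw(K_{4}) = 3. Hence tw(G) = 3 exactly.

3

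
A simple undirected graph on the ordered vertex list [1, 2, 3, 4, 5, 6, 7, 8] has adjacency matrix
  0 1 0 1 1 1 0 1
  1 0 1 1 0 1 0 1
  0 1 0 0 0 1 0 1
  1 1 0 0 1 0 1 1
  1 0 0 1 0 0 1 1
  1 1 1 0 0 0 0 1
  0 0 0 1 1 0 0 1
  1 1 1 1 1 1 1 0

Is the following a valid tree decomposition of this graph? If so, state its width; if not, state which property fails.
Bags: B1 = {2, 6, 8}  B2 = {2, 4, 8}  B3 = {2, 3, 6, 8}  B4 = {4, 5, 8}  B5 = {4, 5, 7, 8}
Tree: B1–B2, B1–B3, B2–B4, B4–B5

A tree decomposition must satisfy three properties: every vertex lies in some bag; for every edge, both endpoints lie together in some bag; and for every vertex, the bags containing it form a connected subtree. Here vertex 1 appears in no bag, so the decomposition is invalid.

No — vertex 1 appears in no bag.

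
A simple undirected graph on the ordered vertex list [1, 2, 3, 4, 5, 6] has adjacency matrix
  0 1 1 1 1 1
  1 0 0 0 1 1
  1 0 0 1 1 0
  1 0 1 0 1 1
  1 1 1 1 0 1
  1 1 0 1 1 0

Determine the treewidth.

3

A width-3 tree decomposition is:
Bags: B1 = {1, 3, 4, 5}  B2 = {1, 4, 5, 6}  B3 = {1, 2, 5, 6}
Tree: B1–B2, B2–B3
The largest bag has 4 vertices, giving width 3; this decomposition certifies tw(G) ≤ 3. Conversely, {1, 2, 5, 6} is a clique of size 4, and the vertices of any clique must share a bag in every tree decomposition; so some bag has ≥ 4 vertices and tw(G) ≥ 3. Hence tw(G) = 3 exactly.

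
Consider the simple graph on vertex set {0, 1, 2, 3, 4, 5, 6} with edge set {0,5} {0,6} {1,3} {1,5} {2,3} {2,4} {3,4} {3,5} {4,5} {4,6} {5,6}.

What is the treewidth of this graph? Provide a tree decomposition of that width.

Treewidth 2.
One optimal decomposition is:
Bags: B1 = {4, 5, 6}  B2 = {3, 4, 5}  B3 = {1, 3, 5}  B4 = {0, 5, 6}  B5 = {2, 3, 4}
Tree: B1–B2, B2–B3, B1–B4, B2–B5

The largest bag has 3 vertices, giving width 2; this decomposition certifies tw(G) ≤ 2. Conversely, {2, 3, 4} is a clique of size 3, and the vertices of any clique must share a bag in every tree decomposition; so some bag has ≥ 3 vertices and tw(G) ≥ 2. The upper and lower bounds meet at 2, so that is the treewidth.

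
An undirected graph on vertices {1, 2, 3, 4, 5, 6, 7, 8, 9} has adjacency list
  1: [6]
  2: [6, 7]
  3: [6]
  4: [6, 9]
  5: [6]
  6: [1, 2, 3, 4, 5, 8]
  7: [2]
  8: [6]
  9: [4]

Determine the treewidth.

A width-1 tree decomposition is:
Bags: B1 = {4, 6}  B2 = {4, 9}  B3 = {1, 6}  B4 = {2, 6}  B5 = {2, 7}  B6 = {5, 6}  B7 = {3, 6}  B8 = {6, 8}
Tree: B1–B2, B1–B3, B1–B4, B4–B5, B1–B6, B6–B7, B7–B8
Each bag holds 2 vertices, so the decomposition has width 1, which upper-bounds the treewidth. Any graph with an edge has treewidth ≥ 1, and G has the edge 4–6. Therefore the treewidth is 1.

1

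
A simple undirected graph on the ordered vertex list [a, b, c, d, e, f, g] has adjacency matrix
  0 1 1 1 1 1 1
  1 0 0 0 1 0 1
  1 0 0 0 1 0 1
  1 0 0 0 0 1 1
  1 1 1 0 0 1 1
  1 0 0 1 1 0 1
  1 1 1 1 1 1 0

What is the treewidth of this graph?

3

A width-3 tree decomposition is:
Bags: B1 = {a, e, f, g}  B2 = {a, d, f, g}  B3 = {a, c, e, g}  B4 = {a, b, e, g}
Tree: B1–B2, B1–B3, B1–B4
Every bag has size at most 4, so the width is 4 − 1 = 3 and tw(G) ≤ 3. On the other hand G contains the 4-clique {a, d, f, g}. A clique must lie in a single bag of any decomposition, so no decomposition can have width below 3. Therefore the treewidth is 3.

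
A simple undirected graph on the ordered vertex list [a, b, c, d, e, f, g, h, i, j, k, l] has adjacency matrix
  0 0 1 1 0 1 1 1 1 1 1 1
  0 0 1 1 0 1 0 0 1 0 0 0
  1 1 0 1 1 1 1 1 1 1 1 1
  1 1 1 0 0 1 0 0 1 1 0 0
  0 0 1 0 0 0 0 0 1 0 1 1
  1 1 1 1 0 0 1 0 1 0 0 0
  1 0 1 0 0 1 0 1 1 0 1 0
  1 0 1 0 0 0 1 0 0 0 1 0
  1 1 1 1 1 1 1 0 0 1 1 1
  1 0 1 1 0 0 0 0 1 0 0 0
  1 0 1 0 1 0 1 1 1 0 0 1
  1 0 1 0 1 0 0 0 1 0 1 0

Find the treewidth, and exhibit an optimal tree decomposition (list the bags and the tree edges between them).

Treewidth 4.
One such decomposition:
Bags: B1 = {a, c, g, i, k}  B2 = {a, c, g, h, k}  B3 = {a, c, i, k, l}  B4 = {a, c, f, g, i}  B5 = {a, c, d, f, i}  B6 = {a, c, d, i, j}  B7 = {c, e, i, k, l}  B8 = {b, c, d, f, i}
Tree: B1–B2, B1–B3, B1–B4, B4–B5, B5–B6, B3–B7, B5–B8

The largest bag has 5 vertices, giving width 4; this decomposition certifies tw(G) ≤ 4. On the other hand G contains the 5-clique {a, c, g, h, k}. A clique must lie in a single bag of any decomposition, so no decomposition can have width below 4. Hence tw(G) = 4 exactly.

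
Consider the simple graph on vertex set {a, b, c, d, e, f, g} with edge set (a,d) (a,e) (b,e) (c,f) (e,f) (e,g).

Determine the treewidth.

A width-1 tree decomposition is:
Bags: B1 = {a, e}  B2 = {a, d}  B3 = {e, f}  B4 = {c, f}  B5 = {b, e}  B6 = {e, g}
Tree: B1–B2, B1–B3, B3–B4, B3–B5, B5–B6
Each bag holds 2 vertices, so the decomposition has width 1, which upper-bounds the treewidth. Any graph with an edge has treewidth ≥ 1, and G has the edge e–a. Combining the bounds, tw(G) = 1.

1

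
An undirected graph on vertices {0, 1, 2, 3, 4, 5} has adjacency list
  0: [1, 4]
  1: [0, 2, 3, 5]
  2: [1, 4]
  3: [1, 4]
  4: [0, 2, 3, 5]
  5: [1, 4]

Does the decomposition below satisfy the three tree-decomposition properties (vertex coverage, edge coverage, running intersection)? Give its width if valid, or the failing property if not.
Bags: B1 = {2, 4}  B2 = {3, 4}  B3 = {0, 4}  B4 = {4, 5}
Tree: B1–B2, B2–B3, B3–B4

No — vertex 1 appears in no bag.

A tree decomposition must satisfy three properties: every vertex lies in some bag; for every edge, both endpoints lie together in some bag; and for every vertex, the bags containing it form a connected subtree. Here vertex 1 appears in no bag, so the decomposition is invalid.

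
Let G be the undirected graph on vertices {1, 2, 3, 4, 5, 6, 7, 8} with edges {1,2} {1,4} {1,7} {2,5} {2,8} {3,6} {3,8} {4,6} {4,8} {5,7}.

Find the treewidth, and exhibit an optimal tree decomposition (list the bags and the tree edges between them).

Every bag has size at most 3, so the width is 3 − 1 = 2 and tw(G) ≤ 2. The edges 3–6–4–8–3 form a cycle, so G is not a tree and its treewidth is at least 2. Hence tw(G) = 2 exactly.

Treewidth 2.
One optimal decomposition is:
Bags: B1 = {3, 6, 8}  B2 = {4, 6, 8}  B3 = {2, 4, 8}  B4 = {1, 2, 4}  B5 = {1, 2, 5}  B6 = {1, 5, 7}
Tree: B1–B2, B2–B3, B3–B4, B4–B5, B5–B6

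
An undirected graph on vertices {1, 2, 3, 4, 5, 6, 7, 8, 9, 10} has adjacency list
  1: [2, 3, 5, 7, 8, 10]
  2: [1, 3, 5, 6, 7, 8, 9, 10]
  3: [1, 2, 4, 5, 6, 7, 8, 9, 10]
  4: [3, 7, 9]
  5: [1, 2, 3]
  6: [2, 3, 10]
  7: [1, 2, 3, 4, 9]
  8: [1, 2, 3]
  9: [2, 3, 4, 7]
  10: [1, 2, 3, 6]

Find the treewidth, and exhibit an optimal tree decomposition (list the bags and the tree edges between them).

Each bag holds 4 vertices, so the decomposition has width 3, which upper-bounds the treewidth. Conversely, {1, 2, 3, 8} is a clique of size 4, and the vertices of any clique must share a bag in every tree decomposition; so some bag has ≥ 4 vertices and tw(G) ≥ 3. Combining the bounds, tw(G) = 3.

Treewidth 3.
Bags: B1 = {1, 2, 3, 7}  B2 = {2, 3, 7, 9}  B3 = {1, 2, 3, 10}  B4 = {2, 3, 6, 10}  B5 = {1, 2, 3, 5}  B6 = {3, 4, 7, 9}  B7 = {1, 2, 3, 8}
Tree: B1–B2, B1–B3, B3–B4, B3–B5, B2–B6, B5–B7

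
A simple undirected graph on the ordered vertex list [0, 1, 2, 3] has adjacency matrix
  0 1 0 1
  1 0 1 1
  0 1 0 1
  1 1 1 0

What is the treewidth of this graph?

2

A width-2 tree decomposition is:
Bags: B1 = {0, 1, 3}  B2 = {1, 2, 3}
Tree: B1–B2
Each bag holds 3 vertices, so the decomposition has width 2, which upper-bounds the treewidth. Conversely, {0, 1, 3} is a clique of size 3, and the vertices of any clique must share a bag in every tree decomposition; so some bag has ≥ 3 vertices and tw(G) ≥ 2. The upper and lower bounds meet at 2, so that is the treewidth.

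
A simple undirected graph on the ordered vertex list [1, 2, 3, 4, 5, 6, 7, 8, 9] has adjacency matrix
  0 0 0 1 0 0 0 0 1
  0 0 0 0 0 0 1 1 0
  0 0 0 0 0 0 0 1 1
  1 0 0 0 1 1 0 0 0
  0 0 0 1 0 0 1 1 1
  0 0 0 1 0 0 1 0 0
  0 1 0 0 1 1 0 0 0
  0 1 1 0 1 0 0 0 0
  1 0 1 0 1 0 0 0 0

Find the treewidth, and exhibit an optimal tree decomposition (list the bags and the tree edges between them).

The largest bag has 4 vertices, giving width 3; this decomposition certifies tw(G) ≤ 3. For the lower bound: the 4 vertex sets {2,3,8}, {9}, {5}, {1,4,6,7} are disjoint, each induces a connected subgraph, and every pair is joined by at least one edge of G. Contracting each set to a single vertex therefore yields K_{4} as a minor, and since treewidth is minor-monotone, tw(G) ≥ tw(K_{4}) = 3. Hence tw(G) = 3 exactly.

Treewidth 3.
One optimal decomposition is:
Bags: B1 = {2, 3, 8, 9}  B2 = {2, 5, 8, 9}  B3 = {2, 5, 7, 9}  B4 = {1, 5, 7, 9}  B5 = {1, 4, 5, 7}  B6 = {1, 4, 6, 7}
Tree: B1–B2, B2–B3, B3–B4, B4–B5, B5–B6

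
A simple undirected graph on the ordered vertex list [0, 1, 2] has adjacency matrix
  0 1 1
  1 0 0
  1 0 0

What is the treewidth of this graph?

A width-1 tree decomposition is:
Bags: B1 = {0, 2}  B2 = {0, 1}
Tree: B1–B2
The largest bag has 2 vertices, giving width 1; this decomposition certifies tw(G) ≤ 1. Since G has at least one edge (e.g. 0–2), it is not an edgeless graph, so tw(G) ≥ 1. Therefore the treewidth is 1.

1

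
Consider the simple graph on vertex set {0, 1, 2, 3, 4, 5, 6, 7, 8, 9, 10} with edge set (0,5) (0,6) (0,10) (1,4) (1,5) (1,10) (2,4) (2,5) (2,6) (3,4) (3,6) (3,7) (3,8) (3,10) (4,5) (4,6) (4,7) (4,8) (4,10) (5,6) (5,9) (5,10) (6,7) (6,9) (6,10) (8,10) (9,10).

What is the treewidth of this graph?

A width-3 tree decomposition is:
Bags: B1 = {3, 4, 6, 10}  B2 = {4, 5, 6, 10}  B3 = {2, 4, 5, 6}  B4 = {5, 6, 9, 10}  B5 = {1, 4, 5, 10}  B6 = {3, 4, 8, 10}  B7 = {0, 5, 6, 10}  B8 = {3, 4, 6, 7}
Tree: B1–B2, B2–B3, B2–B4, B2–B5, B1–B6, B4–B7, B1–B8
The largest bag has 4 vertices, giving width 3; this decomposition certifies tw(G) ≤ 3. On the other hand G contains the 4-clique {0, 5, 6, 10}. A clique must lie in a single bag of any decomposition, so no decomposition can have width below 3. Hence tw(G) = 3 exactly.

3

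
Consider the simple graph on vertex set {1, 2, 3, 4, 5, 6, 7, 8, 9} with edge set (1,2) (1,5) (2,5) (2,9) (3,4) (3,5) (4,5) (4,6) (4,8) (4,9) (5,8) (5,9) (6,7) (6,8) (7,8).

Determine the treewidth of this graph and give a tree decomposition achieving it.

Treewidth 2.
One optimal decomposition is:
Bags: B1 = {4, 5, 9}  B2 = {2, 5, 9}  B3 = {4, 5, 8}  B4 = {4, 6, 8}  B5 = {6, 7, 8}  B6 = {1, 2, 5}  B7 = {3, 4, 5}
Tree: B1–B2, B1–B3, B3–B4, B4–B5, B2–B6, B3–B7

Every bag has size at most 3, so the width is 3 − 1 = 2 and tw(G) ≤ 2. On the other hand G contains the 3-clique {1, 2, 5}. A clique must lie in a single bag of any decomposition, so no decomposition can have width below 2. Therefore the treewidth is 2.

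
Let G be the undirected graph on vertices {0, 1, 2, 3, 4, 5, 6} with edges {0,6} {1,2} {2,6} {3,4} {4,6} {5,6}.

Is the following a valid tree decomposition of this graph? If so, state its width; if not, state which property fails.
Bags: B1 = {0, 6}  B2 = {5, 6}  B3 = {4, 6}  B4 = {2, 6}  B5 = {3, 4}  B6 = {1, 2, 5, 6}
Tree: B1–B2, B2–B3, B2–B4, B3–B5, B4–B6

No — bags containing vertex 5 are not connected in the tree.

A tree decomposition must satisfy three properties: every vertex lies in some bag; for every edge, both endpoints lie together in some bag; and for every vertex, the bags containing it form a connected subtree. Here bags containing vertex 5 are not connected in the tree, so the decomposition is invalid.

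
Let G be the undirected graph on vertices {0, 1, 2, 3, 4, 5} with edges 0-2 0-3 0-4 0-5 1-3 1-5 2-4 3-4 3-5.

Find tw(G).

2

A width-2 tree decomposition is:
Bags: B1 = {0, 3, 5}  B2 = {0, 3, 4}  B3 = {0, 2, 4}  B4 = {1, 3, 5}
Tree: B1–B2, B2–B3, B1–B4
Each bag holds 3 vertices, so the decomposition has width 2, which upper-bounds the treewidth. For the lower bound, the 3 vertices {0, 2, 4} are pairwise adjacent, and any tree decomposition puts a clique entirely inside one bag — forcing width ≥ 2. Combining the bounds, tw(G) = 2.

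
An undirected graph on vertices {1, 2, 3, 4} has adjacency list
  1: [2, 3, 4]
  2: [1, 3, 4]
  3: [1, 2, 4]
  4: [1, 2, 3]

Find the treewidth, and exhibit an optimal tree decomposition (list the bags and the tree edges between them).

With just one bag of size 4, the width is 4 − 1 = 3, so tw(G) ≤ 3. Conversely, {1, 2, 3, 4} is a clique of size 4, and the vertices of any clique must share a bag in every tree decomposition; so some bag has ≥ 4 vertices and tw(G) ≥ 3. The upper and lower bounds meet at 3, so that is the treewidth.

Treewidth 3.
One such decomposition:
Bags: B1 = {1, 2, 3, 4}
Tree: (single bag)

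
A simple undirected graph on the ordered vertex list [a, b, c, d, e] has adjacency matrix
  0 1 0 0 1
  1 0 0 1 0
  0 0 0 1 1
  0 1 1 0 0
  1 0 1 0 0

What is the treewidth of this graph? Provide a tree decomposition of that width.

Treewidth 2.
One optimal decomposition is:
Bags: B1 = {a, c, e}  B2 = {a, b, c}  B3 = {b, c, d}
Tree: B1–B2, B2–B3

The largest bag has 3 vertices, giving width 2; this decomposition certifies tw(G) ≤ 2. For the lower bound, G contains the cycle c–e–a–b–d–c, so G is not a forest; only forests have treewidth ≤ 1, hence tw(G) ≥ 2. Combining the bounds, tw(G) = 2.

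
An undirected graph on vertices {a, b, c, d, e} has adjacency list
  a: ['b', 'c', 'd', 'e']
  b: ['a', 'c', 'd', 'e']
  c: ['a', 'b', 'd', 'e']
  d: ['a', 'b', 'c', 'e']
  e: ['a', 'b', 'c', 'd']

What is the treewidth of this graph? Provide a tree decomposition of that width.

Treewidth 4.
One such decomposition:
Bags: B1 = {a, b, c, d, e}
Tree: (single bag)

With just one bag of size 5, the width is 5 − 1 = 4, so tw(G) ≤ 4. On the other hand G contains the 5-clique {a, b, c, d, e}. A clique must lie in a single bag of any decomposition, so no decomposition can have width below 4. Combining the bounds, tw(G) = 4.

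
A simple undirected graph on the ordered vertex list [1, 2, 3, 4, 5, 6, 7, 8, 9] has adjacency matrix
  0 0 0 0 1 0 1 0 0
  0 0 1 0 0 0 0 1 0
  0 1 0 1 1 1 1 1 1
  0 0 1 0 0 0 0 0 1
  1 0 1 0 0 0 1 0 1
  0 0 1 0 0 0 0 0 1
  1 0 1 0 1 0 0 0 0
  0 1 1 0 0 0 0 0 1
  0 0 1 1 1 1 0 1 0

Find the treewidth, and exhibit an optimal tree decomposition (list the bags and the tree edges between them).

Treewidth 2.
One such decomposition:
Bags: B1 = {3, 5, 9}  B2 = {3, 6, 9}  B3 = {3, 5, 7}  B4 = {3, 8, 9}  B5 = {2, 3, 8}  B6 = {3, 4, 9}  B7 = {1, 5, 7}
Tree: B1–B2, B1–B3, B2–B4, B4–B5, B1–B6, B3–B7

Each bag holds 3 vertices, so the decomposition has width 2, which upper-bounds the treewidth. On the other hand G contains the 3-clique {1, 5, 7}. A clique must lie in a single bag of any decomposition, so no decomposition can have width below 2. Combining the bounds, tw(G) = 2.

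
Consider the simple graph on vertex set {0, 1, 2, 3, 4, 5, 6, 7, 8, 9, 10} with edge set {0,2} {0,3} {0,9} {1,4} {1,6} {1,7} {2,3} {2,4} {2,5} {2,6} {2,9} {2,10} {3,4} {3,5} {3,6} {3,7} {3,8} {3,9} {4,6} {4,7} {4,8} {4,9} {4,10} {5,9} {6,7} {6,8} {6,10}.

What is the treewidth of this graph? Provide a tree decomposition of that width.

The largest bag has 4 vertices, giving width 3; this decomposition certifies tw(G) ≤ 3. Conversely, {1, 4, 6, 7} is a clique of size 4, and the vertices of any clique must share a bag in every tree decomposition; so some bag has ≥ 4 vertices and tw(G) ≥ 3. The upper and lower bounds meet at 3, so that is the treewidth.

Treewidth 3.
One such decomposition:
Bags: B1 = {2, 3, 5, 9}  B2 = {2, 3, 4, 9}  B3 = {2, 3, 4, 6}  B4 = {3, 4, 6, 7}  B5 = {1, 4, 6, 7}  B6 = {0, 2, 3, 9}  B7 = {2, 4, 6, 10}  B8 = {3, 4, 6, 8}
Tree: B1–B2, B2–B3, B3–B4, B4–B5, B1–B6, B3–B7, B4–B8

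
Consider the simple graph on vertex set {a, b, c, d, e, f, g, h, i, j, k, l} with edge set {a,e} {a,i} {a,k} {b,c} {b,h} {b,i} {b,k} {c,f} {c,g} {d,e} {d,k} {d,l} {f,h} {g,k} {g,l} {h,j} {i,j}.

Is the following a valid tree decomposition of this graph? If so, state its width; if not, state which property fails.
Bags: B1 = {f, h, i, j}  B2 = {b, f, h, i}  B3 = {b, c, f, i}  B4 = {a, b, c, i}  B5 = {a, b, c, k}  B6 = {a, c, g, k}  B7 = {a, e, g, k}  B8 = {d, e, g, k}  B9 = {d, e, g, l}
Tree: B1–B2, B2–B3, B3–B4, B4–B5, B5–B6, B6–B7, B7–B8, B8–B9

Yes; width 3.

Checking the three conditions: (i) the bags cover all of {a, b, c, d, e, f, g, h, i, j, k, l}; (ii) for each edge, some bag contains both endpoints; (iii) the bags containing any fixed vertex form a subtree. All hold, so the decomposition is valid with width 4 − 1 = 3.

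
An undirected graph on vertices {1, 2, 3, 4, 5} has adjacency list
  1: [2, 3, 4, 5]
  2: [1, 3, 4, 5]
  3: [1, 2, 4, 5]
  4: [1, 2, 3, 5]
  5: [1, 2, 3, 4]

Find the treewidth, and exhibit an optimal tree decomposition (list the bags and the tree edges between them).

Treewidth 4.
Bags: B1 = {1, 2, 3, 4, 5}
Tree: (single bag)

A single bag containing all 5 vertices is trivially a valid decomposition of width 4. For the lower bound, the 5 vertices {1, 2, 3, 4, 5} are pairwise adjacent, and any tree decomposition puts a clique entirely inside one bag — forcing width ≥ 4. Hence tw(G) = 4 exactly.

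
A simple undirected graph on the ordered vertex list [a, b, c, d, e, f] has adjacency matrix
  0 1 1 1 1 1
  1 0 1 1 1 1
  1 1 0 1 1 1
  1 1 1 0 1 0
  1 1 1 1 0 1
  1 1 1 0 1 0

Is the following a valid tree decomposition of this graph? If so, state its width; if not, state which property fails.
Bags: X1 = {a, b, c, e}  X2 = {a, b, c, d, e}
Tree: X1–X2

No — vertex f appears in no bag.

A tree decomposition must satisfy three properties: every vertex lies in some bag; for every edge, both endpoints lie together in some bag; and for every vertex, the bags containing it form a connected subtree. Here vertex f appears in no bag, so the decomposition is invalid.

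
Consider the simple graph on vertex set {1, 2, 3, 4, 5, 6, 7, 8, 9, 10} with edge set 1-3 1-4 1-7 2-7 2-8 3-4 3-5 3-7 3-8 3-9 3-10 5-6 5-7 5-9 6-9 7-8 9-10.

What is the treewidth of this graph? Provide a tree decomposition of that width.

The largest bag has 3 vertices, giving width 2; this decomposition certifies tw(G) ≤ 2. Conversely, {2, 7, 8} is a clique of size 3, and the vertices of any clique must share a bag in every tree decomposition; so some bag has ≥ 3 vertices and tw(G) ≥ 2. The upper and lower bounds meet at 2, so that is the treewidth.

Treewidth 2.
Bags: B1 = {3, 5, 7}  B2 = {3, 7, 8}  B3 = {3, 5, 9}  B4 = {1, 3, 7}  B5 = {3, 9, 10}  B6 = {5, 6, 9}  B7 = {2, 7, 8}  B8 = {1, 3, 4}
Tree: B1–B2, B1–B3, B1–B4, B3–B5, B3–B6, B2–B7, B4–B8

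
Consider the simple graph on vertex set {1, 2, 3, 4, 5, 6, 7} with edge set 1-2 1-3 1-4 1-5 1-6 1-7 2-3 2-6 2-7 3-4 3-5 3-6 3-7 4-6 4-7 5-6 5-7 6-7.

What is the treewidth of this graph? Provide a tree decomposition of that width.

Treewidth 4.
Bags: B1 = {1, 2, 3, 6, 7}  B2 = {1, 3, 5, 6, 7}  B3 = {1, 3, 4, 6, 7}
Tree: B1–B2, B1–B3

Every bag has size at most 5, so the width is 5 − 1 = 4 and tw(G) ≤ 4. On the other hand G contains the 5-clique {1, 2, 3, 6, 7}. A clique must lie in a single bag of any decomposition, so no decomposition can have width below 4. The upper and lower bounds meet at 4, so that is the treewidth.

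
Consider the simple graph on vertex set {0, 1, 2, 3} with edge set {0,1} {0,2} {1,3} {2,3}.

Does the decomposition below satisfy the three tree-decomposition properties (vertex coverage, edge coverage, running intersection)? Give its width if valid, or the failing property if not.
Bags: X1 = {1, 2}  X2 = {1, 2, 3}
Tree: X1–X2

No — vertex 0 appears in no bag.

A tree decomposition must satisfy three properties: every vertex lies in some bag; for every edge, both endpoints lie together in some bag; and for every vertex, the bags containing it form a connected subtree. Here vertex 0 appears in no bag, so the decomposition is invalid.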